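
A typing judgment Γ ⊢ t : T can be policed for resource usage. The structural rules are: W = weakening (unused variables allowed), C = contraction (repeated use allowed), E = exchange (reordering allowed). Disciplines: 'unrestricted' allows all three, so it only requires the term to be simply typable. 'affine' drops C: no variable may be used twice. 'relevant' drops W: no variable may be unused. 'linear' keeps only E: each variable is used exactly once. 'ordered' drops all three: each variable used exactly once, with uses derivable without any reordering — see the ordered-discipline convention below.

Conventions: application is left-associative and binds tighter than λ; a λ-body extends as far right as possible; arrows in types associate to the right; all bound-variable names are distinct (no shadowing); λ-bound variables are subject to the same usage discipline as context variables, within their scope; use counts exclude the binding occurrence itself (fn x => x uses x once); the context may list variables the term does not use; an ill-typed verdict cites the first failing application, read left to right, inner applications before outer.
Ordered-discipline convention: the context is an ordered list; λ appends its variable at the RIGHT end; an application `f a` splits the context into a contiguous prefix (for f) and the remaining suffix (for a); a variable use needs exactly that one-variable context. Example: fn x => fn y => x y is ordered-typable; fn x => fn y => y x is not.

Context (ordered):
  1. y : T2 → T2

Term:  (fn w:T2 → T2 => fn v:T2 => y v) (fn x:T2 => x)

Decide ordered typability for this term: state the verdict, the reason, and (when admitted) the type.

no — w never used (weakening)
variable uses: y ×1; w (λ-bound) ×0; v (λ-bound) ×1; x (λ-bound) ×1
left-to-right use order: y, v, x
typing: ✓ — T2 → T2
per-discipline verdicts: ordered ✗; linear ✗; affine ✓; relevant ✗; unrestricted ✓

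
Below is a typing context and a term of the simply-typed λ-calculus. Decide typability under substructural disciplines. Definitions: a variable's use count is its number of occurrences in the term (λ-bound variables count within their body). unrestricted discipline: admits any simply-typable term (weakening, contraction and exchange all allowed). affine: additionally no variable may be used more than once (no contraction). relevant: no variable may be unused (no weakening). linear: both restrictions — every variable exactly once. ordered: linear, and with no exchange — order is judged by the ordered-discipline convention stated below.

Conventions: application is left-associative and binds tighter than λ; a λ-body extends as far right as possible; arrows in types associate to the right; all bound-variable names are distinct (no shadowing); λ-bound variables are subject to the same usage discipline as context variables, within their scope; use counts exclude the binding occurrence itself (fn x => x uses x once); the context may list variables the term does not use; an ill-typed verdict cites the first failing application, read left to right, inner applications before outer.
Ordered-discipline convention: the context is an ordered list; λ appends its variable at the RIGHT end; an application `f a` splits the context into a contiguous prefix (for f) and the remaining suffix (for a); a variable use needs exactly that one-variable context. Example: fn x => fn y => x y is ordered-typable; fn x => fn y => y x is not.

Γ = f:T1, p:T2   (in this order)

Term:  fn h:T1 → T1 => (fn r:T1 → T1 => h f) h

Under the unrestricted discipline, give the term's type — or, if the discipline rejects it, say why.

term : (T1 → T1) → T1
counts: f: 1; p: 0; h [bound]: 2; r [bound]: 0
order of uses: h, f, h
typing: well-typed at (T1 → T1) → T1
all disciplines: ordered ✗; linear ✗; affine ✗; relevant ✗; unrestricted ✓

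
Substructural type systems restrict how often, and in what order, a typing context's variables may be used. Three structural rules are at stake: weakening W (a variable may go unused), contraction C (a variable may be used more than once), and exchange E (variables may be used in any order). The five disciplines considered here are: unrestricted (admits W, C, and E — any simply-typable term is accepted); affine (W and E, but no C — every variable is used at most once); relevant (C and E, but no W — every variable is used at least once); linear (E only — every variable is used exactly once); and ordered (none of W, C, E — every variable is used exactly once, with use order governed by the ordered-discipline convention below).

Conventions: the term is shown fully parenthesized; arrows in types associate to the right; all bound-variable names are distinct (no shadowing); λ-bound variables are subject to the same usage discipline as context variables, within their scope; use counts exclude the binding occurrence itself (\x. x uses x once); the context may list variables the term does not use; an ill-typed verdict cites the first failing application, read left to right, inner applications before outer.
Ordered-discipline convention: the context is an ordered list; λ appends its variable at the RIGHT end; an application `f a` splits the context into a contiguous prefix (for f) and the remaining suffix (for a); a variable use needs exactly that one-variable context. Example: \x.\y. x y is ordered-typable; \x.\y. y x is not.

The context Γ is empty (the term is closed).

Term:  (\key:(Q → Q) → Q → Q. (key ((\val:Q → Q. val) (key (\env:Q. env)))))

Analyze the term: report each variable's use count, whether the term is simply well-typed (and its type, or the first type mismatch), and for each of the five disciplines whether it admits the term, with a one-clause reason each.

counts: key (bound)=2; val (bound)=1; env (bound)=1
left-to-right use order: key, val, key, env
typing: the term checks, with type ((Q → Q) → Q → Q) → Q → Q
ordered ✗ (needs contraction — key ×2)
linear ✗ (needs contraction — key ×2)
affine ✗ (needs contraction — key ×2)
relevant ✓ (key, val, env: all used, weakening unneeded)
unrestricted ✓ (simply typable at ((Q → Q) → Q → Q) → Q → Q; W, C, E all held)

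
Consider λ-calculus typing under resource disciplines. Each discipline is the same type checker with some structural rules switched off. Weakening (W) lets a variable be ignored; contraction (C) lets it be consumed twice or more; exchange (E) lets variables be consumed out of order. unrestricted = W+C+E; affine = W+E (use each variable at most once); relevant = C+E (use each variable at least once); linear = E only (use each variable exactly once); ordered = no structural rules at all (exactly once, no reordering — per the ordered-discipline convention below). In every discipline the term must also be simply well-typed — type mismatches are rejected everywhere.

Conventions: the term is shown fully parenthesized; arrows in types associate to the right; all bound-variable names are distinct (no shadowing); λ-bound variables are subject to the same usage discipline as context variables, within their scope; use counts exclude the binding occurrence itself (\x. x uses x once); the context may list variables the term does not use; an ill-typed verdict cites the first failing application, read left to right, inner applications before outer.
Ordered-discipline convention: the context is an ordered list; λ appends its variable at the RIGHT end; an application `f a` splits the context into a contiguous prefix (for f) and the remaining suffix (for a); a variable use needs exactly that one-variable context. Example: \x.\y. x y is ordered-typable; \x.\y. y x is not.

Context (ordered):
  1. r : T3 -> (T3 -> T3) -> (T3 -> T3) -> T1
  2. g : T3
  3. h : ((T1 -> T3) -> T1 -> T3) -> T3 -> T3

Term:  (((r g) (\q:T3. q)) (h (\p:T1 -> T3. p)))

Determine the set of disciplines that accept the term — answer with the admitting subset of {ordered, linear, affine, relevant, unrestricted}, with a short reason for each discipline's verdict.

admitted in: ordered, linear, affine, relevant, unrestricted
counts: r: 1, g: 1, h: 1, q [bound]: 1, p [bound]: 1
uses in reading order: r, g, q, h, p
typing: the term checks, with type T1
ordered: ✓ — one use each (r, g, h, q, p); ordered split holds
linear: ✓ — r, g, h, q, p: one use apiece
affine: ✓ — r, g, h, q, p: no repeats, contraction unneeded
relevant: ✓ — none of r, g, h, q, p goes unused
unrestricted: ✓ — simply typable at T1; W, C, E all held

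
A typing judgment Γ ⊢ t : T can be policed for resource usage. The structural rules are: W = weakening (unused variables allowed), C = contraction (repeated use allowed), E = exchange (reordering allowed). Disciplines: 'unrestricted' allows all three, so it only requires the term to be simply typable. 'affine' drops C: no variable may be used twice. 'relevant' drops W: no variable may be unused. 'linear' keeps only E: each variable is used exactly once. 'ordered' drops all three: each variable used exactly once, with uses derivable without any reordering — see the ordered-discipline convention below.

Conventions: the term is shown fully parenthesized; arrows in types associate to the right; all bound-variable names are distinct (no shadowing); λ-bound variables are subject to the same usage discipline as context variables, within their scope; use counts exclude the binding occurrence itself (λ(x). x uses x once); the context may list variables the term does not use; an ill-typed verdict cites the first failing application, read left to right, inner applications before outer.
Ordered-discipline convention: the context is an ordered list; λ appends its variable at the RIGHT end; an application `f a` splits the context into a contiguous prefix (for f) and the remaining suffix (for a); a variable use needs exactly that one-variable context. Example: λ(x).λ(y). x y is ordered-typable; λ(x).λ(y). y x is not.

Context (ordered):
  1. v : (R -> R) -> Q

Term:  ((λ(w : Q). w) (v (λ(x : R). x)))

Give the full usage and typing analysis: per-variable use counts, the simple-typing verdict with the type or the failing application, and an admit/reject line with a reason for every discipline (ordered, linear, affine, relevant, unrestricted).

variable uses: v: 1; w (λ-bound): 1; x (λ-bound): 1
use order (left to right): w, v, x
typing: well-typed — term : Q
ordered: ✓, one use each (v, w, x); ordered split holds
linear: ✓, single use per variable (v, w, x)
affine: ✓, at most one use each (v, w, x)
relevant: ✓, v, w, x: all used, weakening unneeded
unrestricted: ✓, typability at Q is all that's needed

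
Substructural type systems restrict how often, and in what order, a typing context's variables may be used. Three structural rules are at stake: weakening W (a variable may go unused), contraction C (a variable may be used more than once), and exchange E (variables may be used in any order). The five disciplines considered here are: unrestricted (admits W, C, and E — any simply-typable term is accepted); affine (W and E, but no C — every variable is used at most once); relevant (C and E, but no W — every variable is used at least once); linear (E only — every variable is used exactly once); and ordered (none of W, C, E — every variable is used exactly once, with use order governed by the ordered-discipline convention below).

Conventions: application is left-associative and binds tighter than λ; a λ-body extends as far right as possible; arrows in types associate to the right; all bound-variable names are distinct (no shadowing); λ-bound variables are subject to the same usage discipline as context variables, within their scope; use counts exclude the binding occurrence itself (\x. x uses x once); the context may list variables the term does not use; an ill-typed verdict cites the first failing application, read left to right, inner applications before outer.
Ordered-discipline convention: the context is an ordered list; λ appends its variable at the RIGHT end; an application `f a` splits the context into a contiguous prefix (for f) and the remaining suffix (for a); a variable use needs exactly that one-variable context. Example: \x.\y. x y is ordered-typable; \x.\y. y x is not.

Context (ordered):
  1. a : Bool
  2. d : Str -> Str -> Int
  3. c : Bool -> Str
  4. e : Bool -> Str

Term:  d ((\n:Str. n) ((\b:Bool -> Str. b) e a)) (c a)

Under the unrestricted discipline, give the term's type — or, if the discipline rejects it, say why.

term : Int
variable uses: a: 2; d: 1; c: 1; e: 1; n (λ-bound): 1; b (λ-bound): 1
use order (left to right): d, n, b, e, a, c, a
typing: the term checks, with type Int
all disciplines: ordered ✗ | linear ✗ | affine ✗ | relevant ✓ | unrestricted ✓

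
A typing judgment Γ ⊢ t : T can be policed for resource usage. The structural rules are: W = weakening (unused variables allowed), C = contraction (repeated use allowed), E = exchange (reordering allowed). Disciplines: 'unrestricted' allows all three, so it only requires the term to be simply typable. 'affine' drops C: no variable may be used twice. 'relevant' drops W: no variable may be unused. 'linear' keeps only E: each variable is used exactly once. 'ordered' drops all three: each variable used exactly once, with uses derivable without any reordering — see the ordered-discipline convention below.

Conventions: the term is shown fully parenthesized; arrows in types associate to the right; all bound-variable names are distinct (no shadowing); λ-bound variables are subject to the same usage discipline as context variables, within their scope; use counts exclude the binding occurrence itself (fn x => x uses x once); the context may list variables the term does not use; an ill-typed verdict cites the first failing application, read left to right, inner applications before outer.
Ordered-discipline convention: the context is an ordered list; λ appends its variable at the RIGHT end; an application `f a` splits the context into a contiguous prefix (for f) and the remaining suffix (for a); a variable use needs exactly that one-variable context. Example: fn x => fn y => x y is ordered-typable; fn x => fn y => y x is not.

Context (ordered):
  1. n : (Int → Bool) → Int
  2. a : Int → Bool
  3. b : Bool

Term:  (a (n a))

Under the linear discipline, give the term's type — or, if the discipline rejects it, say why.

not well-typed under linear — uses contraction: a ×2; b left unused
use counts: n ×1, a ×2, b ×0
uses in reading order: a, n, a
typing: the term checks, with type Bool
per-discipline verdicts: ordered ✗ | linear ✗ | affine ✗ | relevant ✗ | unrestricted ✓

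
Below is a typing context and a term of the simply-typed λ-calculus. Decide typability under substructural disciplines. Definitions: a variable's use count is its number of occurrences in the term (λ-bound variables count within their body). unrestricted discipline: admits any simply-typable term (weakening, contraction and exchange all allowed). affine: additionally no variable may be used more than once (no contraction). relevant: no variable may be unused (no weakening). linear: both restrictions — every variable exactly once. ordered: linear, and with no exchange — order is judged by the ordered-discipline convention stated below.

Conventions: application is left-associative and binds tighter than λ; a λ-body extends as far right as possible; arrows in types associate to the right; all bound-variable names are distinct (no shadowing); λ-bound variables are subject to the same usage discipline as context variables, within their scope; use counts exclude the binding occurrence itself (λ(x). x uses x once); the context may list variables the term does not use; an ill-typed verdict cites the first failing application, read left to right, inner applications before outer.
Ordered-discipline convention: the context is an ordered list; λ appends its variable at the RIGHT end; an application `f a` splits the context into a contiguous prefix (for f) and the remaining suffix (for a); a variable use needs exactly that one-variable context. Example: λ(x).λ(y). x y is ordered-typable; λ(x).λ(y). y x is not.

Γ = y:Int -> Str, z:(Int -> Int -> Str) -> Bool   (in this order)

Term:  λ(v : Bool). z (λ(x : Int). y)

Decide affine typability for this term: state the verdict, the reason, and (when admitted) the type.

yes — no duplicate uses among y, z, v, x; term : Bool -> Bool
counts: y: 1×, z: 1×, v (bound): 0×, x (bound): 0×
use order (left to right): z, y
typing: well-typed at Bool -> Bool
across the five disciplines: ordered ✗, linear ✗, affine ✓, relevant ✗, unrestricted ✓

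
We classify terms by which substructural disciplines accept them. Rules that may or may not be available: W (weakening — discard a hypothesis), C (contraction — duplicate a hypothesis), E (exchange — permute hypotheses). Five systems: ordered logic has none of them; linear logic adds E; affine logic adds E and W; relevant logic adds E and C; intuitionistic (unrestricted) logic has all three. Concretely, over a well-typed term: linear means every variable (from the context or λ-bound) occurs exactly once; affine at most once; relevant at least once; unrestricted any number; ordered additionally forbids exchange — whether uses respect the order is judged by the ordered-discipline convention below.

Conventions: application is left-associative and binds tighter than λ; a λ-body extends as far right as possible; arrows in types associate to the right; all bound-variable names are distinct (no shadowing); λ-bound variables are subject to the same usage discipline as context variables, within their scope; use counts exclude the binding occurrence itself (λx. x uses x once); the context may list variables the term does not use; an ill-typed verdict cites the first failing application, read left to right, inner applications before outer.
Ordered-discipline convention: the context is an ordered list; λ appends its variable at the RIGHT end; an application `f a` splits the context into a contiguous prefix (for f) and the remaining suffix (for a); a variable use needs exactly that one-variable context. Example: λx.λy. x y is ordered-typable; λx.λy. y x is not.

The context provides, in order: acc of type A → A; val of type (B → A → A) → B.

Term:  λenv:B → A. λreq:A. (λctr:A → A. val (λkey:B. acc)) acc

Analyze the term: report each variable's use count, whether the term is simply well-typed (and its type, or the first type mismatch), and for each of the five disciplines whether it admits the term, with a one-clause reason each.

use counts: acc=2; val=1; env (λ-bound)=0; req (λ-bound)=0; ctr (λ-bound)=0; key (λ-bound)=0
uses in reading order: val, acc, acc
typing: ✓ — (B → A) → A → B
ordered ✗ (repeated use of acc ×2; needs weakening: env, req, ctr, key unused)
linear ✗ (repeated use of acc ×2; needs weakening: env, req, ctr, key unused)
affine ✗ (repeated use of acc ×2)
relevant ✗ (needs weakening: env, req, ctr, key unused)
unrestricted ✓ (well-typed at (B → A) → A → B; no restrictions here)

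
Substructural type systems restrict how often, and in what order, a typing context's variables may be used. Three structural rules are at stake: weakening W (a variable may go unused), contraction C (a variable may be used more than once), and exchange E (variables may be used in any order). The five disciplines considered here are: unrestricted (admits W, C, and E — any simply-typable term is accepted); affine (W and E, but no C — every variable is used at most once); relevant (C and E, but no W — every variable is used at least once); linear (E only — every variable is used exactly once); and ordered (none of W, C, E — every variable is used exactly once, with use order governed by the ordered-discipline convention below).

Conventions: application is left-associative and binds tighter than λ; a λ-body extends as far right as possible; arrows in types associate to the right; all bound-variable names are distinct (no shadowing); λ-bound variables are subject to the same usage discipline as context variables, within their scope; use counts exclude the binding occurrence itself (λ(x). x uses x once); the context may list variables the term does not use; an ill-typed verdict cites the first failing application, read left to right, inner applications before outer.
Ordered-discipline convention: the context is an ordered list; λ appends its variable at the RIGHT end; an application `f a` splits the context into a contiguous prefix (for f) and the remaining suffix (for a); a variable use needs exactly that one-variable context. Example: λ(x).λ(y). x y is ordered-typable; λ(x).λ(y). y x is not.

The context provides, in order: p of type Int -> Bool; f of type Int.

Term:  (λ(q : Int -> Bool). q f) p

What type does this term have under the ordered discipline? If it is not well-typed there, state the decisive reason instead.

not well-typed under ordered — no contiguous prefix/suffix split fits q, f, p
usage: p: 1; f: 1; q (λ-bound): 1
uses in reading order: q, f, p
typing: well-typed — term : Bool
all disciplines: ordered ✗ · linear ✓ · affine ✓ · relevant ✓ · unrestricted ✓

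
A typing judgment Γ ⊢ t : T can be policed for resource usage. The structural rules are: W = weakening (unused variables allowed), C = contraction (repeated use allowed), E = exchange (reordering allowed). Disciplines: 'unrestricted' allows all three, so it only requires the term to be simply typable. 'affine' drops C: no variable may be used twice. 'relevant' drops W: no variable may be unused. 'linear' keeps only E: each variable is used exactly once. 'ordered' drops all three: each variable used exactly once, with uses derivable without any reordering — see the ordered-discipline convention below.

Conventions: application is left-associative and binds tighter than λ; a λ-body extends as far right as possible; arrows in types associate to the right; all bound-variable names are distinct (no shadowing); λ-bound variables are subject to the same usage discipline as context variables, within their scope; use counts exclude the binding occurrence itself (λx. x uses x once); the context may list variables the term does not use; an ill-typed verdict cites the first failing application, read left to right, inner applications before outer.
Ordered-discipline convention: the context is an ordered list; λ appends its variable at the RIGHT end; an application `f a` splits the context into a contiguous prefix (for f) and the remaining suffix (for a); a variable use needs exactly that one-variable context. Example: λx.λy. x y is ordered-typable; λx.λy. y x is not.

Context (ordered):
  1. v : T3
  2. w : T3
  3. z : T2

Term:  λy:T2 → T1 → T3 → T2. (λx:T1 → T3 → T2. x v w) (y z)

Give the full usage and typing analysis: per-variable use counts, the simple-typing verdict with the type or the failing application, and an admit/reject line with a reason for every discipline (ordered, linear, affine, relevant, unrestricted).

use counts: v: 1×; w: 1×; z: 1×; y (λ-bound): 1×; x (λ-bound): 1×
uses in reading order: x, v, w, y, z
typing: ill-typed: a function awaiting T1 gets T3
ordered ✗ (fails simple typing)
linear ✗ (a type mismatch blocks all five)
affine ✗ (the type mismatch rejects it)
relevant ✗ (not simply typable)
unrestricted ✗ (fails simple typing)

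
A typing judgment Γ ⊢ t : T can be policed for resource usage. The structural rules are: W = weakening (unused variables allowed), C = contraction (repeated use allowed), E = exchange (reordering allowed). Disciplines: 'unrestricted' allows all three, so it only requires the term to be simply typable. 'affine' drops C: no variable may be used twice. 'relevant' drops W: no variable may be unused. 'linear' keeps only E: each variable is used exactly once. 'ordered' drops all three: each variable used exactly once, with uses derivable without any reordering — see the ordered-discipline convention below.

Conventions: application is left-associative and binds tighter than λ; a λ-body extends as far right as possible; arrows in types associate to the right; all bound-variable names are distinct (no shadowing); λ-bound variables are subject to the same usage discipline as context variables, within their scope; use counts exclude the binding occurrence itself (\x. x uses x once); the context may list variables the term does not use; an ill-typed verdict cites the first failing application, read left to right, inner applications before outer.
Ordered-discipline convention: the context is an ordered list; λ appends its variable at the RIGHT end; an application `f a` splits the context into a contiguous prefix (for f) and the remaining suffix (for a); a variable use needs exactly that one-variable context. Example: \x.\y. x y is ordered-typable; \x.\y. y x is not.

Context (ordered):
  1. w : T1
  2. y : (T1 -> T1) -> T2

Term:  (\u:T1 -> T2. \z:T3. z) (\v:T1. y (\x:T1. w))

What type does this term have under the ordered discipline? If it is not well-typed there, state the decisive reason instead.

not well-typed under ordered — unused: u, v, x — weakening required
variable uses: w: 1; y: 1; u (bound): 0; z (bound): 1; v (bound): 0; x (bound): 0
order of uses: z, y, w
typing: ✓ — T3 -> T3
per-discipline verdicts: ordered ✗ | linear ✗ | affine ✓ | relevant ✗ | unrestricted ✓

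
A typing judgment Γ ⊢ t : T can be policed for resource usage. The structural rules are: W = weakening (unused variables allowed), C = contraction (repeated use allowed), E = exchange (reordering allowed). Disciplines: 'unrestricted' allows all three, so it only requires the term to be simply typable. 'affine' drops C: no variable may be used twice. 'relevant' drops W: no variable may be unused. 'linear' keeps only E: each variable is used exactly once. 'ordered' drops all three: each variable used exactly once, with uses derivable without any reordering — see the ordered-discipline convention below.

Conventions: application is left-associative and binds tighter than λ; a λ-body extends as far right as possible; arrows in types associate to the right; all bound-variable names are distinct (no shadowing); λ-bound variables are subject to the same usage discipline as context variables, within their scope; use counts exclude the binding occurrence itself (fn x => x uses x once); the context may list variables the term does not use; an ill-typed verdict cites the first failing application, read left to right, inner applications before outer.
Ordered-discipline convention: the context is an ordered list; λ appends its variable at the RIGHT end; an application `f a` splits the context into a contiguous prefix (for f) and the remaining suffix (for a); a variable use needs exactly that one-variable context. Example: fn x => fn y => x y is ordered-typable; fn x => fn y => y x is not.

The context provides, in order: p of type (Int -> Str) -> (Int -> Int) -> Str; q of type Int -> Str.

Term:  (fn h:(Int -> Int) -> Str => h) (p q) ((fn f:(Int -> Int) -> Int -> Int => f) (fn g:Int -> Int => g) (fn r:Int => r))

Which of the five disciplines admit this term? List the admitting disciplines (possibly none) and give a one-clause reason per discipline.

accepted by: ordered, linear, affine, relevant, unrestricted
counts: p: 1; q: 1; h (λ-bound): 1; f (λ-bound): 1; g (λ-bound): 1; r (λ-bound): 1
uses in reading order: h, p, q, f, g, r
typing: well-typed at Str
ordered ✓ (one use each (p, q, h, f, g, r); ordered split holds)
linear ✓ (p, q, h, f, g, r: one use apiece)
affine ✓ (no duplicate uses among p, q, h, f, g, r)
relevant ✓ (p, q, h, f, g, r: all used, weakening unneeded)
unrestricted ✓ (type-checks (Str) and nothing is barred)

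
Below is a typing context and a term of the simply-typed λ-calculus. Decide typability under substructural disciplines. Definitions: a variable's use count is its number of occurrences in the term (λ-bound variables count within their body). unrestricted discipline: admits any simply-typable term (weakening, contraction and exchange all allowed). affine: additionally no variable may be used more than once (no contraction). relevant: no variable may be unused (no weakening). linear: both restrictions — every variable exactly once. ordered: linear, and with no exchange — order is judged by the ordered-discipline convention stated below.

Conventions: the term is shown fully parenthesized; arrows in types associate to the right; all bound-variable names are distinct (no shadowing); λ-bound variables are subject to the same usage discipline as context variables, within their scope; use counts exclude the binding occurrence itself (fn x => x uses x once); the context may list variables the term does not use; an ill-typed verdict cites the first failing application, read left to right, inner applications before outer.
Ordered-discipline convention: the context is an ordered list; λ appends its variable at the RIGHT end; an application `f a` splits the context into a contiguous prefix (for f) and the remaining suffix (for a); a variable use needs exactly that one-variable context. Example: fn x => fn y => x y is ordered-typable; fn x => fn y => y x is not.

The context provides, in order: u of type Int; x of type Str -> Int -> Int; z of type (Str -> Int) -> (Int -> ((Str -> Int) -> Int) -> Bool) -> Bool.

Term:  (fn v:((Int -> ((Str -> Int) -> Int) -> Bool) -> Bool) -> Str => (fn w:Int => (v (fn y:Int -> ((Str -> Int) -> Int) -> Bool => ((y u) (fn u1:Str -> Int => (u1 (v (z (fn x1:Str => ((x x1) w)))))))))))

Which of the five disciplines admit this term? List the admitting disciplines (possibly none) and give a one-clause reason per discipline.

admitted in: relevant, unrestricted
counts: u: 1, x: 1, z: 1, v (λ-bound): 2, w (λ-bound): 1, y (λ-bound): 1, u1 (λ-bound): 1, x1 (λ-bound): 1
left-to-right use order: v, y, u, u1, v, z, x, x1, w
typing: well-typed — term : (((Int -> ((Str -> Int) -> Int) -> Bool) -> Bool) -> Str) -> Int -> Str
ordered: ✗ — repeated use of v ×2
linear: ✗ — repeated use of v ×2
affine: ✗ — repeated use of v ×2
relevant: ✓ — at least one use each (u, x, z, v, w, y, u1, x1)
unrestricted: ✓ — typability at (((Int -> ((Str -> Int) -> Int) -> Bool) -> Bool) -> Str) -> Int -> Str is all that's needed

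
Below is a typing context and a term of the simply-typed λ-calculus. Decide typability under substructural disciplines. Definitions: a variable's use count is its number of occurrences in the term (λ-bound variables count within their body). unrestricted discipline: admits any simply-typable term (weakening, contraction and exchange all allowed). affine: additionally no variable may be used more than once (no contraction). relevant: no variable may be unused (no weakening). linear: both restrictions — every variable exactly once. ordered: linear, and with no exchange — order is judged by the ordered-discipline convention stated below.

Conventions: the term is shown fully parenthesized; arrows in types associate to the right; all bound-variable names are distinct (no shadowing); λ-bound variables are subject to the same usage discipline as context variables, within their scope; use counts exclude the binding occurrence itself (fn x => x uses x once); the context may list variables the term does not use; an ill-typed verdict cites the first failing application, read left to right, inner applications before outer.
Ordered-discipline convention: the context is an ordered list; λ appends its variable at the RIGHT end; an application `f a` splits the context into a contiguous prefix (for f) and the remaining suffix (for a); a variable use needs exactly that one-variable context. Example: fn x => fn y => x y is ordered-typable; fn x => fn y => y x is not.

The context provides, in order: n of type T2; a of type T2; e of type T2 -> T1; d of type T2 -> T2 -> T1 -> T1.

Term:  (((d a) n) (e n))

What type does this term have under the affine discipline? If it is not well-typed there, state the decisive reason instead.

not well-typed under affine — n ×2 used more than once (contraction)
use counts: n: 2, a: 1, e: 1, d: 1
left-to-right use order: d, a, n, e, n
typing: well-typed — term : T1
all disciplines: ordered ✗; linear ✗; affine ✗; relevant ✓; unrestricted ✓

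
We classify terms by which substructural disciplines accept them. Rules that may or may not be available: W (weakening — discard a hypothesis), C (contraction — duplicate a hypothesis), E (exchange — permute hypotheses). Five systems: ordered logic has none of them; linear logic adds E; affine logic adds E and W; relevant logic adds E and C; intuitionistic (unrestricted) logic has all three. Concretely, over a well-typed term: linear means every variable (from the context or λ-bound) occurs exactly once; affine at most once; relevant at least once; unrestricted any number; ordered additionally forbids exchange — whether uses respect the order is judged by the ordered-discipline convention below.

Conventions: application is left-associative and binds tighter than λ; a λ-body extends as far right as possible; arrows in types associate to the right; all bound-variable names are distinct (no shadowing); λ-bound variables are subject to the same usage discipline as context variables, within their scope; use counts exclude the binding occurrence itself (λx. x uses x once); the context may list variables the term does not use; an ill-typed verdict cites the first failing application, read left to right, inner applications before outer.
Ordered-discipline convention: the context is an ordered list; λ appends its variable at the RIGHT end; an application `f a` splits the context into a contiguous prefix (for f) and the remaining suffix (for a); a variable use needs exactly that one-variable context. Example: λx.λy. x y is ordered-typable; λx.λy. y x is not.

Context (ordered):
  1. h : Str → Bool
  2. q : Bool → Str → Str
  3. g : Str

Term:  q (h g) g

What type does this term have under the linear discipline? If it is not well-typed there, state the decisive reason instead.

not well-typed under linear — uses contraction: g ×2
use counts: h: 1; q: 1; g: 2
uses in reading order: q, h, g, g
typing: well-typed at Str
all disciplines: ordered ✗ · linear ✗ · affine ✗ · relevant ✓ · unrestricted ✓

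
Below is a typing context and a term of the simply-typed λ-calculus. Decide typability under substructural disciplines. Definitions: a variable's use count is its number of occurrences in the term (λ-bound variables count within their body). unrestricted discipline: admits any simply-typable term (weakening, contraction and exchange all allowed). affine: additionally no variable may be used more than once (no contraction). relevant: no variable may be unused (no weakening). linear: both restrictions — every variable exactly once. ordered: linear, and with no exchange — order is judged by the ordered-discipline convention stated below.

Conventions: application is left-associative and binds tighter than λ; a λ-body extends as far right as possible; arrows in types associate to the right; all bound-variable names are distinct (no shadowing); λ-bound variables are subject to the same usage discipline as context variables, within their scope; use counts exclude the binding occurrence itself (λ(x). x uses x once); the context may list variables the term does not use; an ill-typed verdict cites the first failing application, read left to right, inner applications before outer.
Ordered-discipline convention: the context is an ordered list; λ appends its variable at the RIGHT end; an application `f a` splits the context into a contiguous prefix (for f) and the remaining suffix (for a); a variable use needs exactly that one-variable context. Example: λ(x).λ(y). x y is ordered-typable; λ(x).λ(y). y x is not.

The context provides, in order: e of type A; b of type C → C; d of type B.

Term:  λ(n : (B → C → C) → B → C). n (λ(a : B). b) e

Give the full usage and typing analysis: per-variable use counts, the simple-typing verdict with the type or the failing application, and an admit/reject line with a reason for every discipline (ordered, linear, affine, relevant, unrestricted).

counts: e=1; b=1; d=0; n (λ-bound)=1; a (λ-bound)=0
order of uses: n, b, e
typing: ill-typed: an application expects B but receives A
ordered: ✗ — fails simple typing
linear: ✗ — a type mismatch blocks all five
affine: ✗ — the type mismatch rejects it
relevant: ✗ — not simply typable
unrestricted: ✗ — fails simple typing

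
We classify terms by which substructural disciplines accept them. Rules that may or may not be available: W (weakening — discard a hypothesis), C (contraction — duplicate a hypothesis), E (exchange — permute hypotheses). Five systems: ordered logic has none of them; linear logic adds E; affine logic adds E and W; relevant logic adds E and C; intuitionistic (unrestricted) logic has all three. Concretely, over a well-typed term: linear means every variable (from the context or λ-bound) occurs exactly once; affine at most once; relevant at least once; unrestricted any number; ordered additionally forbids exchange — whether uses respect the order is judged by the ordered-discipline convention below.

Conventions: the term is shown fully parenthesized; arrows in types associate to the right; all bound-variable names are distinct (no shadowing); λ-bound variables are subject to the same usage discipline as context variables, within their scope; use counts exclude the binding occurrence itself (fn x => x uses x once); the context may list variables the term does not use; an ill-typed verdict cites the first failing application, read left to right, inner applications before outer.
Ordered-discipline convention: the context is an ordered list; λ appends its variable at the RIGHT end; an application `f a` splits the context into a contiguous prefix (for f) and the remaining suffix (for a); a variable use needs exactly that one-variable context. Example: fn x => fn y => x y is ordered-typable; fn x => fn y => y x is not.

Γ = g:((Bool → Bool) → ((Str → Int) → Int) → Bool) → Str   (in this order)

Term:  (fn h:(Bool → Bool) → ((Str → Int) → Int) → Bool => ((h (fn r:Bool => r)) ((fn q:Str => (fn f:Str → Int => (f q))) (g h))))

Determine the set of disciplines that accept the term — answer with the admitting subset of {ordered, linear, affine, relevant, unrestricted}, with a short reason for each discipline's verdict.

admitted in: relevant, unrestricted
variable uses: g: 1×; h [bound]: 2×; r [bound]: 1×; q [bound]: 1×; f [bound]: 1×
order of uses: h, r, f, q, g, h
typing: ✓ — ((Bool → Bool) → ((Str → Int) → Int) → Bool) → Bool
ordered: ✗ — repeated use of h ×2
linear: ✗ — repeated use of h ×2
affine: ✗ — repeated use of h ×2
relevant: ✓ — at least one use each (g, h, r, q, f)
unrestricted: ✓ — well-typed at ((Bool → Bool) → ((Str → Int) → Int) → Bool) → Bool; no restrictions here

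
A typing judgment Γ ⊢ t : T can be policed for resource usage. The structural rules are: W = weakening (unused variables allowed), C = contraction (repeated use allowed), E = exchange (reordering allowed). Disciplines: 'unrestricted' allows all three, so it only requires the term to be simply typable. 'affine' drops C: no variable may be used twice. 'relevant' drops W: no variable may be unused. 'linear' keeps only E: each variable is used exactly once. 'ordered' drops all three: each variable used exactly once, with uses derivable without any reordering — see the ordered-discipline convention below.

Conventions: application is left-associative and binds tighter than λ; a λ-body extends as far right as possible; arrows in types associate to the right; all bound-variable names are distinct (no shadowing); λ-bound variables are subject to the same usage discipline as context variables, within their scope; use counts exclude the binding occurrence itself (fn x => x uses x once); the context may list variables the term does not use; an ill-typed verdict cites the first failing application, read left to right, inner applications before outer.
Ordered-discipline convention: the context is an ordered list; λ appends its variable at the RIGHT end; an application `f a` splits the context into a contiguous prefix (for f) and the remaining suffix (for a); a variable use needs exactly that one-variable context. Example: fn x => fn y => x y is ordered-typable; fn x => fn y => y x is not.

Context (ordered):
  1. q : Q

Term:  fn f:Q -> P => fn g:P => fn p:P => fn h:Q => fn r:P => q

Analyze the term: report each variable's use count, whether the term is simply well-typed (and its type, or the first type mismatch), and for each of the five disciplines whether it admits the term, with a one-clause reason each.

counts: q: 1×, f (bound): 0×, g (bound): 0×, p (bound): 0×, h (bound): 0×, r (bound): 0×
uses in reading order: q
typing: well-typed at (Q -> P) -> P -> P -> Q -> P -> Q
ordered ✗ (f, g, p, h, r never used (weakening))
linear ✗ (f, g, p, h, r never used (weakening))
affine ✓ (none of q, f, g, p, h, r used more than once)
relevant ✗ (f, g, p, h, r never used (weakening))
unrestricted ✓ (simply typable at (Q -> P) -> P -> P -> Q -> P -> Q; W, C, E all held)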